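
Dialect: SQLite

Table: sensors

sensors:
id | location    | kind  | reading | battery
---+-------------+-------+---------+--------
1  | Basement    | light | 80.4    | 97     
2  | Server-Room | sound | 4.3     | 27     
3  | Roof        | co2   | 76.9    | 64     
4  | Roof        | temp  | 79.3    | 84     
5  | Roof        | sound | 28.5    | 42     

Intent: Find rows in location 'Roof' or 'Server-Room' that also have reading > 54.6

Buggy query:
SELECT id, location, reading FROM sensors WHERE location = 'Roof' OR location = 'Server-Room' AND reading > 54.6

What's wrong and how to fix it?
Bug: Without parentheses, AND is evaluated before OR, so the reading filter only applies to the 'Server-Room' branch

Fix: Add parentheses around the OR so the AND applies to both alternatives

Corrected query:
SELECT id, location, reading FROM sensors WHERE (location = 'Roof' OR location = 'Server-Room') AND reading > 54.6

Result:
id | location | reading
---+----------+--------
3  | Roof     | 76.9   
4  | Roof     | 79.3   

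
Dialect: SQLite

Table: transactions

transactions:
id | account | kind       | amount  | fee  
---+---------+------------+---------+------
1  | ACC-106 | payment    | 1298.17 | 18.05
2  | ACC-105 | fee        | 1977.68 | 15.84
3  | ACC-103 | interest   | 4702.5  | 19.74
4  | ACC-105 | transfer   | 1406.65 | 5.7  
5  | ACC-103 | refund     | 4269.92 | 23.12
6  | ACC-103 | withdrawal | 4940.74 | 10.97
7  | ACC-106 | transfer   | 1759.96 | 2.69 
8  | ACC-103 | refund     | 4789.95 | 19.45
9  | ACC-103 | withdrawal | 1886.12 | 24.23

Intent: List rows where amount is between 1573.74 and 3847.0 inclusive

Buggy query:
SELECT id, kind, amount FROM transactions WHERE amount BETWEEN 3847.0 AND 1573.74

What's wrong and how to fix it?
Bug: The bounds are reversed; BETWEEN a AND b requires a <= b to match anything

Fix: Swap the bounds so the smaller value comes first

Corrected query:
SELECT id, kind, amount FROM transactions WHERE amount BETWEEN 1573.74 AND 3847.0

Result:
id | kind       | amount 
---+------------+--------
2  | fee        | 1977.68
7  | transfer   | 1759.96
9  | withdrawal | 1886.12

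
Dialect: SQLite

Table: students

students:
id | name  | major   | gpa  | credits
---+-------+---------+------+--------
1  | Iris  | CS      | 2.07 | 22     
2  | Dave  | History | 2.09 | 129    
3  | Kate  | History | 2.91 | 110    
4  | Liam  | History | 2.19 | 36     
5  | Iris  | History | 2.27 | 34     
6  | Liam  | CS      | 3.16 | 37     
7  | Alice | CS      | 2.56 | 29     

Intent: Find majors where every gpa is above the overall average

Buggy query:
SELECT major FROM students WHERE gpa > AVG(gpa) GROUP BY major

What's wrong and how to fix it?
Bug: AVG() is an aggregate; it can't sit directly in WHERE

Fix: Compute the overall average in a scalar subquery and compare each group's MIN against it in HAVING

Corrected query:
SELECT major FROM students GROUP BY major HAVING MIN(gpa) > (SELECT AVG(gpa) FROM students)

Result:
(no rows)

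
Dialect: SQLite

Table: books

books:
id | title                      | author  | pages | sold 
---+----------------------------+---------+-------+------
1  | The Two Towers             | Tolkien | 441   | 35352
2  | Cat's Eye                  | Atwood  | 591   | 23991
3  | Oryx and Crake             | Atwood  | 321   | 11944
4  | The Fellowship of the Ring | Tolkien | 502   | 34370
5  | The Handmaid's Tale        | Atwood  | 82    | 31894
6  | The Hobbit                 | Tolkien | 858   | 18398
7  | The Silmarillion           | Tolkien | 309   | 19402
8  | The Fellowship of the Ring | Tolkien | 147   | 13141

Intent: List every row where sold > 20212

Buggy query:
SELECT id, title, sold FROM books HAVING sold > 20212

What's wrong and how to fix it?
Bug: HAVING filters the output of aggregation, but this query has no GROUP BY and no aggregate functions, so SQLite rejects it (HAVING clause on a non-aggregate query); the condition here is per row

Fix: Use WHERE for row-level filtering

Corrected query:
SELECT id, title, sold FROM books WHERE sold > 20212

Result:
id | title                      | sold 
---+----------------------------+------
1  | The Two Towers             | 35352
2  | Cat's Eye                  | 23991
4  | The Fellowship of the Ring | 34370
5  | The Handmaid's Tale        | 31894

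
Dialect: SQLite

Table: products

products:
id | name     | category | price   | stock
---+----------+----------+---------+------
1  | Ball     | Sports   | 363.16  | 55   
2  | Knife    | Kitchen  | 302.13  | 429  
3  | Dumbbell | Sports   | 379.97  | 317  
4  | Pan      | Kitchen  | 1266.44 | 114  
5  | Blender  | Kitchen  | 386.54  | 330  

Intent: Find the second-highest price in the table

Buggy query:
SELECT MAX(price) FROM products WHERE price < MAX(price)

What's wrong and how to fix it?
Bug: The inner MAX is an aggregate inside WHERE, which is not allowed

Fix: Put the inner MAX in a scalar subquery

Corrected query:
SELECT MAX(price) FROM products WHERE price < (SELECT MAX(price) FROM products)

Result:
MAX(price)
----------
386.54    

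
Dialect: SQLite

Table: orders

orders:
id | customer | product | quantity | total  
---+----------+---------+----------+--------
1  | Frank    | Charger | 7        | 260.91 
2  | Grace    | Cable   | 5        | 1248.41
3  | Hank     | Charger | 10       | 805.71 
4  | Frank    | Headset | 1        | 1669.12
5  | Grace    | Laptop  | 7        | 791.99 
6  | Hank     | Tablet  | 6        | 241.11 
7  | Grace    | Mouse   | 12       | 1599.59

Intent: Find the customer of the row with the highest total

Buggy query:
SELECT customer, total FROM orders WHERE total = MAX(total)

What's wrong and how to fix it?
Bug: MAX(total) is an aggregate and cannot be used directly in WHERE

Fix: Wrap MAX in a scalar subquery so WHERE compares against a single value

Corrected query:
SELECT customer, total FROM orders WHERE total = (SELECT MAX(total) FROM orders)

Result:
customer | total  
---------+--------
Frank    | 1669.12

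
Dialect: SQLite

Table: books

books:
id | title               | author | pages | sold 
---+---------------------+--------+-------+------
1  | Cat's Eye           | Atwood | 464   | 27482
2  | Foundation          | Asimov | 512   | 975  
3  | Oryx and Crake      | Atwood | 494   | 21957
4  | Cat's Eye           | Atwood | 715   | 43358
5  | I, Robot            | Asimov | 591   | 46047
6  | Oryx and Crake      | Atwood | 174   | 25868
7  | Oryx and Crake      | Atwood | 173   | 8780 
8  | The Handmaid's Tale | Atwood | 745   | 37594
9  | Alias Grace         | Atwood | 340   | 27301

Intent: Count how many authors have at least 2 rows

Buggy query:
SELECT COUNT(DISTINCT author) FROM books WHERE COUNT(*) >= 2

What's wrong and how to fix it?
Bug: COUNT(*) cannot appear in WHERE; the per-group count doesn't exist yet

Fix: Group first with HAVING COUNT(*) >= 2, then COUNT the resulting groups

Corrected query:
SELECT COUNT(*) FROM (SELECT author FROM books GROUP BY author HAVING COUNT(*) >= 2)

Result:
COUNT(*)
--------
2       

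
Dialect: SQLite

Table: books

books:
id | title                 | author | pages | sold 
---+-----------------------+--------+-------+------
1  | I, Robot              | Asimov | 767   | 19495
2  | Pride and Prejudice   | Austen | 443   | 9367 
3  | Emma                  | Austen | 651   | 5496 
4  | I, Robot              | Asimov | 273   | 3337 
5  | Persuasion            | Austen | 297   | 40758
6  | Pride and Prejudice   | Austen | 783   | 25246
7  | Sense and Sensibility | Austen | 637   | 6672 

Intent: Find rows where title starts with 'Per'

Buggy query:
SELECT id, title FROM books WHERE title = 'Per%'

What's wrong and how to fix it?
Bug: '=' compares the literal string including the % character; pattern matching needs LIKE

Fix: Use LIKE for wildcard pattern matching

Corrected query:
SELECT id, title FROM books WHERE title LIKE 'Per%'

Result:
id | title     
---+-----------
5  | Persuasion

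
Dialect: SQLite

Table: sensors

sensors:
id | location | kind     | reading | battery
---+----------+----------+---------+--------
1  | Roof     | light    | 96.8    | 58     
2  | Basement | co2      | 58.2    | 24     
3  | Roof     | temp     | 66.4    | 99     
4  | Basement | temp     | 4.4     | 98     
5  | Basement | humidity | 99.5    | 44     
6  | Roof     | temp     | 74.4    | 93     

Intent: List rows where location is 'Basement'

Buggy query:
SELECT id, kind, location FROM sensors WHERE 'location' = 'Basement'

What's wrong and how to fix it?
Bug: 'location' in single quotes is a string literal, not the column; the comparison is literal-vs-literal and never true

Fix: Reference the column as location without single quotes

Corrected query:
SELECT id, kind, location FROM sensors WHERE location = 'Basement'

Result:
id | kind     | location
---+----------+---------
2  | co2      | Basement
4  | temp     | Basement
5  | humidity | Basement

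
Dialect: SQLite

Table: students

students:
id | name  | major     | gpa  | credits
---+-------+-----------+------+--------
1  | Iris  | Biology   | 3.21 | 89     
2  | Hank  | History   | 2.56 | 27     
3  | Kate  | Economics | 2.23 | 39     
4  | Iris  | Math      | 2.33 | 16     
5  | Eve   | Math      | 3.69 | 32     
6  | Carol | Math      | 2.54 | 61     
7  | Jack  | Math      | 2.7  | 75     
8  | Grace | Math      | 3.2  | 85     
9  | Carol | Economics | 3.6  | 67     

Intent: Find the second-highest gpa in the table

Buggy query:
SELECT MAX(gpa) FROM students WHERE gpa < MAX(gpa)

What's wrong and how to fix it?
Bug: The inner MAX is an aggregate inside WHERE, which is not allowed

Fix: Put the inner MAX in a scalar subquery

Corrected query:
SELECT MAX(gpa) FROM students WHERE gpa < (SELECT MAX(gpa) FROM students)

Result:
MAX(gpa)
--------
3.6     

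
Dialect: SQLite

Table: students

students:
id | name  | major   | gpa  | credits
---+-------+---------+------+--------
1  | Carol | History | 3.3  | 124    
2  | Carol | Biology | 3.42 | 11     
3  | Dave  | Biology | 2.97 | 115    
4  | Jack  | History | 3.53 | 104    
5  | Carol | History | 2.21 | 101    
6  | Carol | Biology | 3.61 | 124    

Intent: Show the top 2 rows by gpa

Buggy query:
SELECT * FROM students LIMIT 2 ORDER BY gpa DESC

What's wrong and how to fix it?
Bug: ORDER BY cannot follow LIMIT; LIMIT is the final clause

Fix: Sort with ORDER BY, then apply LIMIT

Corrected query:
SELECT * FROM students ORDER BY gpa DESC LIMIT 2

Result:
id | name  | major   | gpa  | credits
---+-------+---------+------+--------
6  | Carol | Biology | 3.61 | 124    
4  | Jack  | History | 3.53 | 104    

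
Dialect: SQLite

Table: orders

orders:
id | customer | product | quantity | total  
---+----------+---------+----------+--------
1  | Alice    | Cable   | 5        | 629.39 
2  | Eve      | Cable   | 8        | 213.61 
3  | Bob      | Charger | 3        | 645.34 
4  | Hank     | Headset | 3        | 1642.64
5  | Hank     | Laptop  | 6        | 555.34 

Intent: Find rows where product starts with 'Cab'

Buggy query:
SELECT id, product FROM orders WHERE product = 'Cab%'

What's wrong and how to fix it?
Bug: Wildcards only work with LIKE; '=' treats '%' as a literal character

Fix: Replace '=' with LIKE so 'Cab%' is treated as a pattern

Corrected query:
SELECT id, product FROM orders WHERE product LIKE 'Cab%'

Result:
id | product
---+--------
1  | Cable  
2  | Cable  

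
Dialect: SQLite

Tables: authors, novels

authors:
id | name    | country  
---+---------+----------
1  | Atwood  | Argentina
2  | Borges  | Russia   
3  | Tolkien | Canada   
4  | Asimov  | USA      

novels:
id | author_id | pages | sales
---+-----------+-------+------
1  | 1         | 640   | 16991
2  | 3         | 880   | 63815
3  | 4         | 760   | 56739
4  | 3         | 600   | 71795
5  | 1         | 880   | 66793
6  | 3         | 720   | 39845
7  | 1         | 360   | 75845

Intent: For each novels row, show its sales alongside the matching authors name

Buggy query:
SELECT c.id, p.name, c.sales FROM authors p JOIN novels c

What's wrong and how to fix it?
Bug: JOIN with no ON clause produces a cartesian product; every novels row pairs with every authors row

Fix: Specify the join condition linking the foreign key to the parent id

Corrected query:
SELECT c.id, p.name, c.sales FROM authors p JOIN novels c ON c.author_id = p.id

Result:
id | name    | sales
---+---------+------
1  | Atwood  | 16991
2  | Tolkien | 63815
3  | Asimov  | 56739
4  | Tolkien | 71795
5  | Atwood  | 66793
6  | Tolkien | 39845
7  | Atwood  | 75845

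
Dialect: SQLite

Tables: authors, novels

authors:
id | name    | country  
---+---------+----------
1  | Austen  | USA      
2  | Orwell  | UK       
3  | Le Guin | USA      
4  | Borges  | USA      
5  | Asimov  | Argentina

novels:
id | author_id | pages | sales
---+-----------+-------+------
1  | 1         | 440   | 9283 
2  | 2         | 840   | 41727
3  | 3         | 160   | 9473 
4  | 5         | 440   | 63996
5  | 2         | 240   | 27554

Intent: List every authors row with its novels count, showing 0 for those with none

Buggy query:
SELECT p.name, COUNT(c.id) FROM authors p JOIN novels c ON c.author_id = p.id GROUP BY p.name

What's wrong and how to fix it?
Bug: An inner join excludes parents with zero children

Fix: Use LEFT JOIN so parents without children still appear (COUNT(c.id) gives 0)

Corrected query:
SELECT p.name, COUNT(c.id) FROM authors p LEFT JOIN novels c ON c.author_id = p.id GROUP BY p.name

Result:
name    | COUNT(c.id)
--------+------------
Asimov  | 1          
Austen  | 1          
Borges  | 0          
Le Guin | 1          
Orwell  | 2          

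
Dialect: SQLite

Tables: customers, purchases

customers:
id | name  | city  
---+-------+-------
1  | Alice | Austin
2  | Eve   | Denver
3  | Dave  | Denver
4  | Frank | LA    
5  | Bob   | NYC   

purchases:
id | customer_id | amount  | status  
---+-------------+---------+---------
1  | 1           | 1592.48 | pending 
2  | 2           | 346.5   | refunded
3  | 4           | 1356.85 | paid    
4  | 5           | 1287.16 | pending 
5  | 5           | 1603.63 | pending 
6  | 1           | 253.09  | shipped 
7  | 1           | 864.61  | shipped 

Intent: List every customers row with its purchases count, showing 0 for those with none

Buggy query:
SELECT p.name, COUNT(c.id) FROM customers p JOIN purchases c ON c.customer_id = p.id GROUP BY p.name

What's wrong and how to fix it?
Bug: An inner join excludes parents with zero children

Fix: Use LEFT JOIN so parents without children still appear (COUNT(c.id) gives 0)

Corrected query:
SELECT p.name, COUNT(c.id) FROM customers p LEFT JOIN purchases c ON c.customer_id = p.id GROUP BY p.name

Result:
name  | COUNT(c.id)
------+------------
Alice | 3          
Bob   | 2          
Dave  | 0          
Eve   | 1          
Frank | 1          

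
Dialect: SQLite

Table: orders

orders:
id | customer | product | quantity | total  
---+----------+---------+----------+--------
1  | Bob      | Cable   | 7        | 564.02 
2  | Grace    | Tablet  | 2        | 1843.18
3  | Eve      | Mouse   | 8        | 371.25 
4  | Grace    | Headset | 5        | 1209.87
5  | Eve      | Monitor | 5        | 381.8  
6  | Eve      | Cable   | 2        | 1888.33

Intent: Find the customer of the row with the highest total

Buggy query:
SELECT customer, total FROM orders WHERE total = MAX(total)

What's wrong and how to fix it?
Bug: MAX(total) is an aggregate and cannot be used directly in WHERE

Fix: Wrap MAX in a scalar subquery so WHERE compares against a single value

Corrected query:
SELECT customer, total FROM orders WHERE total = (SELECT MAX(total) FROM orders)

Result:
customer | total  
---------+--------
Eve      | 1888.33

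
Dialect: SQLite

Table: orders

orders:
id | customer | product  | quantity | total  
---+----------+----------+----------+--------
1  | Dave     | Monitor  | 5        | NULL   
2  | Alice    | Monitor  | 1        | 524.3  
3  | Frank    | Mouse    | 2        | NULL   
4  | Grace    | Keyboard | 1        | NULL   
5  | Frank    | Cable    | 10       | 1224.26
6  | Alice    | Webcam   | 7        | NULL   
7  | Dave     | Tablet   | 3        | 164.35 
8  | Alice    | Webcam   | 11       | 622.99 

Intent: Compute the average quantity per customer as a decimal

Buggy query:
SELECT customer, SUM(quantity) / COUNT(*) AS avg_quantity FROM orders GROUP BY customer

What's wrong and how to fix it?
Bug: Both operands are integers, so '/' performs integer division and truncates

Fix: Cast one side to REAL so the division keeps the fractional part

Corrected query:
SELECT customer, SUM(quantity) * 1.0 / COUNT(*) AS avg_quantity FROM orders GROUP BY customer

Result:
customer | avg_quantity
---------+-------------
Alice    | 6.333333    
Dave     | 4           
Frank    | 6           
Grace    | 1           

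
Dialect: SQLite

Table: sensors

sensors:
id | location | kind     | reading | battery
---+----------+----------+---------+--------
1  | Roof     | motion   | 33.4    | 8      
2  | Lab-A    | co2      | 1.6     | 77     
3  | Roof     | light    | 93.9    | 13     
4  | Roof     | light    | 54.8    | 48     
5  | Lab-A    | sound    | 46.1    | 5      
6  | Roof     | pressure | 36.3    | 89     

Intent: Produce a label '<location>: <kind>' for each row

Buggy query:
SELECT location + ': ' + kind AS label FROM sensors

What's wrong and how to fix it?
Bug: SQLite uses || for string concatenation; + coerces text to numbers (yielding 0)

Fix: Use the || operator for string concatenation

Corrected query:
SELECT location || ': ' || kind AS label FROM sensors

Result:
label         
--------------
Roof: motion  
Lab-A: co2    
Roof: light   
Roof: light   
Lab-A: sound  
Roof: pressure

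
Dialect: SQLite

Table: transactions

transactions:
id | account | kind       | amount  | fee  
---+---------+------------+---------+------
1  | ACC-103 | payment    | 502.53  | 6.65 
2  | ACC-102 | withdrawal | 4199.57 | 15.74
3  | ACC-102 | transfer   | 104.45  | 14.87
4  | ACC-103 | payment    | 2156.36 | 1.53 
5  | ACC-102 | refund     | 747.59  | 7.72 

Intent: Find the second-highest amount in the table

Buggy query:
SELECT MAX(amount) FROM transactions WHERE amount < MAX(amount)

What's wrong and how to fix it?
Bug: MAX(amount) on the right of the comparison is an aggregate-in-WHERE error

Fix: Put the inner MAX in a scalar subquery

Corrected query:
SELECT MAX(amount) FROM transactions WHERE amount < (SELECT MAX(amount) FROM transactions)

Result:
MAX(amount)
-----------
2156.36    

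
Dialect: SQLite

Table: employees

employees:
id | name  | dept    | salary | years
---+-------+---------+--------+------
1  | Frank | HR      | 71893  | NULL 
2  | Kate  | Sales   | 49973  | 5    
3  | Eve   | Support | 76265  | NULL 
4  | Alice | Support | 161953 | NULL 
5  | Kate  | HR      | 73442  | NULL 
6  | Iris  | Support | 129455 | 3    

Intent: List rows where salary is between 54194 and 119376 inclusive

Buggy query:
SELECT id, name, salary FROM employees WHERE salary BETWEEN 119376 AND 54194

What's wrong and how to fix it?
Bug: BETWEEN expects the lower bound first; with 119376 AND 54194 the range is empty

Fix: Write BETWEEN 54194 AND 119376

Corrected query:
SELECT id, name, salary FROM employees WHERE salary BETWEEN 54194 AND 119376

Result:
id | name  | salary
---+-------+-------
1  | Frank | 71893 
3  | Eve   | 76265 
5  | Kate  | 73442 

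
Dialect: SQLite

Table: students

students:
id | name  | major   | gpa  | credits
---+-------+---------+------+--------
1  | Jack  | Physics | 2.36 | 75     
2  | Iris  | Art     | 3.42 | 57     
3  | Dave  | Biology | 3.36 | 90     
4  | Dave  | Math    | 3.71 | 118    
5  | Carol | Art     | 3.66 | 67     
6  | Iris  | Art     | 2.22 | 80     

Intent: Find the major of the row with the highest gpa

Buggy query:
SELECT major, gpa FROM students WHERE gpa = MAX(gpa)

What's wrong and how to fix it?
Bug: MAX(gpa) is an aggregate and cannot be used directly in WHERE

Fix: Use a subquery: WHERE gpa = (SELECT MAX(gpa) FROM students)

Corrected query:
SELECT major, gpa FROM students WHERE gpa = (SELECT MAX(gpa) FROM students)

Result:
major | gpa 
------+-----
Math  | 3.71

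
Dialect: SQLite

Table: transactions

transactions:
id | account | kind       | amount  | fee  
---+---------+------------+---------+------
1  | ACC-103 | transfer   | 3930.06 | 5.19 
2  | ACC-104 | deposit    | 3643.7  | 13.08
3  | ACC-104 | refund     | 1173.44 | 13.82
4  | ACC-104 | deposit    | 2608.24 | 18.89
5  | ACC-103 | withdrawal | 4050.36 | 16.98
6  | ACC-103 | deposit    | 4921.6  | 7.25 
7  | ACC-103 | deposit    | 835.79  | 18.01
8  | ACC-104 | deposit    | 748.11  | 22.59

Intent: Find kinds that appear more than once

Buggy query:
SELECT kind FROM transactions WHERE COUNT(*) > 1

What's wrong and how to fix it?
Bug: COUNT(*) is an aggregate and cannot be used in WHERE

Fix: GROUP BY kind, then filter groups with HAVING COUNT(*) > 1

Corrected query:
SELECT kind FROM transactions GROUP BY kind HAVING COUNT(*) > 1

Result:
kind   
-------
deposit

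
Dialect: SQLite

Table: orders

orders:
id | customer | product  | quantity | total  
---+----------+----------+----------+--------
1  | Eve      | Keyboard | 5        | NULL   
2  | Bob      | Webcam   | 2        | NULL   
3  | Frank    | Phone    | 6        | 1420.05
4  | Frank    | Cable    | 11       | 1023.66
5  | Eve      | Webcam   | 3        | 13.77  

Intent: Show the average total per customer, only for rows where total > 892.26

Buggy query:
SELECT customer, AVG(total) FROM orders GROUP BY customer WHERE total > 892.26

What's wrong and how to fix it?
Bug: Row-level WHERE must come before GROUP BY in the clause order

Fix: Move the WHERE clause before GROUP BY

Corrected query:
SELECT customer, AVG(total) FROM orders WHERE total > 892.26 GROUP BY customer

Result:
customer | AVG(total)
---------+-----------
Frank    | 1221.855  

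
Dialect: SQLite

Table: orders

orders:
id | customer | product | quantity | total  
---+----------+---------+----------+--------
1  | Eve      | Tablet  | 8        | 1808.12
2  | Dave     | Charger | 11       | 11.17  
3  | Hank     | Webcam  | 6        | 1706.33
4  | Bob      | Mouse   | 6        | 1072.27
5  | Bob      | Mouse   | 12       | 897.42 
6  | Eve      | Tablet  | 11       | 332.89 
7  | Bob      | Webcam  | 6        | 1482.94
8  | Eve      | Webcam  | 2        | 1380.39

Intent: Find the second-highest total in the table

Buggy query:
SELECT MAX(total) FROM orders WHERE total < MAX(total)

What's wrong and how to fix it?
Bug: The inner MAX is an aggregate inside WHERE, which is not allowed

Fix: Put the inner MAX in a scalar subquery

Corrected query:
SELECT MAX(total) FROM orders WHERE total < (SELECT MAX(total) FROM orders)

Result:
MAX(total)
----------
1706.33   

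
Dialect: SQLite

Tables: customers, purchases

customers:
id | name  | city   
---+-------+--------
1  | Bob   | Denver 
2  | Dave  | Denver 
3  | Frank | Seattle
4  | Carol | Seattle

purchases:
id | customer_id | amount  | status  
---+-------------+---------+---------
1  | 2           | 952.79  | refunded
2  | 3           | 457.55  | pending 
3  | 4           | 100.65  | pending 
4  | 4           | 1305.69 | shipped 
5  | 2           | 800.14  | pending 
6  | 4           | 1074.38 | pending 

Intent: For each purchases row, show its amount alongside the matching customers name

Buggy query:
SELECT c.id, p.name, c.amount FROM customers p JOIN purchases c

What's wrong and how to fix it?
Bug: Missing join condition: each purchases row is matched to all customers rows instead of just its own

Fix: Specify the join condition linking the foreign key to the parent id

Corrected query:
SELECT c.id, p.name, c.amount FROM customers p JOIN purchases c ON c.customer_id = p.id

Result:
id | name  | amount 
---+-------+--------
1  | Dave  | 952.79 
2  | Frank | 457.55 
3  | Carol | 100.65 
4  | Carol | 1305.69
5  | Dave  | 800.14 
6  | Carol | 1074.38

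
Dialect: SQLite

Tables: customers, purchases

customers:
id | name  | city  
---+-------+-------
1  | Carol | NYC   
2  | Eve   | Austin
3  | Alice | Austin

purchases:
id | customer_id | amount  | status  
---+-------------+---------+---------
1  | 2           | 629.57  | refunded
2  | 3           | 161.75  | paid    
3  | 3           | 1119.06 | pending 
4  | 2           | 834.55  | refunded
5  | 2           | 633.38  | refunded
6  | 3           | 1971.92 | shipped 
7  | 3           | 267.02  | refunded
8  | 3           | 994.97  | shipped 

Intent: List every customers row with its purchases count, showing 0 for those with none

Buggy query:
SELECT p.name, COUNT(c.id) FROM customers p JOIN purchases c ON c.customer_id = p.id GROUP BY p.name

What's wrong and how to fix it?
Bug: INNER JOIN drops customers rows that have no matching purchases rows

Fix: Switch to LEFT JOIN to retain unmatched parent rows

Corrected query:
SELECT p.name, COUNT(c.id) FROM customers p LEFT JOIN purchases c ON c.customer_id = p.id GROUP BY p.name

Result:
name  | COUNT(c.id)
------+------------
Alice | 5          
Carol | 0          
Eve   | 3          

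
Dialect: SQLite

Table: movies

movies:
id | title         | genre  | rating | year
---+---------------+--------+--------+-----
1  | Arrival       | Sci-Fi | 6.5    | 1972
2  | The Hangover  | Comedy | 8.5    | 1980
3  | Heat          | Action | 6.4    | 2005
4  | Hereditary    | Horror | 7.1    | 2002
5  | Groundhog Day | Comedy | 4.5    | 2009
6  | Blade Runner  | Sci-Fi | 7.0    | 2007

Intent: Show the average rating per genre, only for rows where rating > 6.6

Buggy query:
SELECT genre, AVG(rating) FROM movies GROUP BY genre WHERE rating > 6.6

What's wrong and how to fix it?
Bug: Row-level WHERE must come before GROUP BY in the clause order

Fix: Move the WHERE clause before GROUP BY

Corrected query:
SELECT genre, AVG(rating) FROM movies WHERE rating > 6.6 GROUP BY genre

Result:
genre  | AVG(rating)
-------+------------
Comedy | 8.5        
Horror | 7.1        
Sci-Fi | 7          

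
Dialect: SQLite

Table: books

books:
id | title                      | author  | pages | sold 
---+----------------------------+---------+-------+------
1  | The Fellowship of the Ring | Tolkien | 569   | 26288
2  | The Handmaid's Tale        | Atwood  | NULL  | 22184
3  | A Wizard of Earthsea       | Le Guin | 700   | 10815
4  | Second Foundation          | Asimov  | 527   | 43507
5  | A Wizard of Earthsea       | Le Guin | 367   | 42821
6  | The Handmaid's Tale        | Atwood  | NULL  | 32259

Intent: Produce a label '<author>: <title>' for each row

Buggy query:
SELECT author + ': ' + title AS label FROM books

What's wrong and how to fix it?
Bug: SQLite uses || for string concatenation; + coerces text to numbers (yielding 0)

Fix: Replace + with || to concatenate text

Corrected query:
SELECT author || ': ' || title AS label FROM books

Result:
label                              
-----------------------------------
Tolkien: The Fellowship of the Ring
Atwood: The Handmaid's Tale        
Le Guin: A Wizard of Earthsea      
Asimov: Second Foundation          
Le Guin: A Wizard of Earthsea      
Atwood: The Handmaid's Tale        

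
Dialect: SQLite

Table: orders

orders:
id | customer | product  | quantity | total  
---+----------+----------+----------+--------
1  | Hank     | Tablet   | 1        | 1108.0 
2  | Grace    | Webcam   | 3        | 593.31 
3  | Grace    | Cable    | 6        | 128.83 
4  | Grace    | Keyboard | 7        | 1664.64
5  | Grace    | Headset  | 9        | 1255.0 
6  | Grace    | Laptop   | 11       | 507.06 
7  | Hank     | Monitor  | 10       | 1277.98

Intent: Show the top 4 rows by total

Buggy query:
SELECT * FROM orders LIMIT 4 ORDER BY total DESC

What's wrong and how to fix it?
Bug: LIMIT must come after ORDER BY

Fix: Sort with ORDER BY, then apply LIMIT

Corrected query:
SELECT * FROM orders ORDER BY total DESC LIMIT 4

Result:
id | customer | product  | quantity | total  
---+----------+----------+----------+--------
4  | Grace    | Keyboard | 7        | 1664.64
7  | Hank     | Monitor  | 10       | 1277.98
5  | Grace    | Headset  | 9        | 1255   
1  | Hank     | Tablet   | 1        | 1108   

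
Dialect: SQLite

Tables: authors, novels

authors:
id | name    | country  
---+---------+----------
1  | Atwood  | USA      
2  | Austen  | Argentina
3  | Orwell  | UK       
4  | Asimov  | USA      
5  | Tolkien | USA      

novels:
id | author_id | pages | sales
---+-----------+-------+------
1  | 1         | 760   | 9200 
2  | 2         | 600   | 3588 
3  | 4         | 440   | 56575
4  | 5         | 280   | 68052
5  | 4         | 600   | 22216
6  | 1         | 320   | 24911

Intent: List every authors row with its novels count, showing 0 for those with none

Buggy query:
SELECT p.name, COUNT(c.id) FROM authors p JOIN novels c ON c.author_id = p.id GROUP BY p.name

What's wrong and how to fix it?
Bug: INNER JOIN drops authors rows that have no matching novels rows

Fix: Use LEFT JOIN so parents without children still appear (COUNT(c.id) gives 0)

Corrected query:
SELECT p.name, COUNT(c.id) FROM authors p LEFT JOIN novels c ON c.author_id = p.id GROUP BY p.name

Result:
name    | COUNT(c.id)
--------+------------
Asimov  | 2          
Atwood  | 2          
Austen  | 1          
Orwell  | 0          
Tolkien | 1          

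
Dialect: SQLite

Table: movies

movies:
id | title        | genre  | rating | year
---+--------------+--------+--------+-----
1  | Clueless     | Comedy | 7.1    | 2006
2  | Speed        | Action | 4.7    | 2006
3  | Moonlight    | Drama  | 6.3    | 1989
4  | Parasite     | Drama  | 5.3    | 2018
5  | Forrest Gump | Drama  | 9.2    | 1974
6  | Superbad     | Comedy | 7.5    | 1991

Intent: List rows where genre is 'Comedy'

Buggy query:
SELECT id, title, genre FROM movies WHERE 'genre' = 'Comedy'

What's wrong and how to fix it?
Bug: Single quotes denote string literals in SQL; the column name is being compared as a constant string

Fix: Reference the column as genre without single quotes

Corrected query:
SELECT id, title, genre FROM movies WHERE genre = 'Comedy'

Result:
id | title    | genre 
---+----------+-------
1  | Clueless | Comedy
6  | Superbad | Comedy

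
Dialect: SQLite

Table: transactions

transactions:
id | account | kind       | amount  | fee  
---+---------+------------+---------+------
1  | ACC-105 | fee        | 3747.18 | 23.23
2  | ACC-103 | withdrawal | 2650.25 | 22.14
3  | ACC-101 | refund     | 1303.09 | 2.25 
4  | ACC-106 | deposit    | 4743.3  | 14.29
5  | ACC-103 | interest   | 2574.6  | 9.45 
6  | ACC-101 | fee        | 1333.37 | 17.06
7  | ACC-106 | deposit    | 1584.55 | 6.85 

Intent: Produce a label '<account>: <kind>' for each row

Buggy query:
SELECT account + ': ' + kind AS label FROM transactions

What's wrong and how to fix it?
Bug: '+' is numeric addition; on text columns SQLite converts them to 0 instead of concatenating

Fix: Use the || operator for string concatenation

Corrected query:
SELECT account || ': ' || kind AS label FROM transactions

Result:
label              
-------------------
ACC-105: fee       
ACC-103: withdrawal
ACC-101: refund    
ACC-106: deposit   
ACC-103: interest  
ACC-101: fee       
ACC-106: deposit   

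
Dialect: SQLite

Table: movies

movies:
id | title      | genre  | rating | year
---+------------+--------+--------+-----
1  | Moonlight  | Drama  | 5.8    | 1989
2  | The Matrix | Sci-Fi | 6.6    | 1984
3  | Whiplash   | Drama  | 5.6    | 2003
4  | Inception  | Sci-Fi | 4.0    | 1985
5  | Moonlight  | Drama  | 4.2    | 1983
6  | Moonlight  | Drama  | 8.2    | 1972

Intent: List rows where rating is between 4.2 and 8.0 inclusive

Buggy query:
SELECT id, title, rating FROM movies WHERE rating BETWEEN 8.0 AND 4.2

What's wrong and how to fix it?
Bug: The bounds are reversed; BETWEEN a AND b requires a <= b to match anything

Fix: Swap the bounds so the smaller value comes first

Corrected query:
SELECT id, title, rating FROM movies WHERE rating BETWEEN 4.2 AND 8.0

Result:
id | title      | rating
---+------------+-------
1  | Moonlight  | 5.8   
2  | The Matrix | 6.6   
3  | Whiplash   | 5.6   
5  | Moonlight  | 4.2   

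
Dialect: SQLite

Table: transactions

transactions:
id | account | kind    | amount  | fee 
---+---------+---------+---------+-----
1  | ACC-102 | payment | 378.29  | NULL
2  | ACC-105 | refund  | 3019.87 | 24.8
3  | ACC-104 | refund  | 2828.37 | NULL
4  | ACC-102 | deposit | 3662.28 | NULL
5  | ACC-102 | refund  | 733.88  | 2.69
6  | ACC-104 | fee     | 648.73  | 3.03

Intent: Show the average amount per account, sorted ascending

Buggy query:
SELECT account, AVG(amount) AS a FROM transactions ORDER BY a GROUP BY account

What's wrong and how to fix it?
Bug: GROUP BY must precede ORDER BY

Fix: Move ORDER BY to the end, after GROUP BY

Corrected query:
SELECT account, AVG(amount) AS a FROM transactions GROUP BY account ORDER BY a

Result:
account | a          
--------+------------
ACC-102 | 1591.483333
ACC-104 | 1738.55    
ACC-105 | 3019.87    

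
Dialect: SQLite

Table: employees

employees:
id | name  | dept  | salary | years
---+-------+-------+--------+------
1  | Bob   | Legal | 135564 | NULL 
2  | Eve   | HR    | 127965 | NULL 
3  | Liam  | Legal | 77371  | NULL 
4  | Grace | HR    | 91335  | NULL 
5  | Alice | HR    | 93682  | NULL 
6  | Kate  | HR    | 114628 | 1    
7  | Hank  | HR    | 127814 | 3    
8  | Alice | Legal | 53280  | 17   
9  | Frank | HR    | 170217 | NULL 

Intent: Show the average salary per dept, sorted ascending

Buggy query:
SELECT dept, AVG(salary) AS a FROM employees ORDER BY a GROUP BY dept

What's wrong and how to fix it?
Bug: GROUP BY must precede ORDER BY

Fix: Reorder: SELECT … FROM … GROUP BY … ORDER BY …

Corrected query:
SELECT dept, AVG(salary) AS a FROM employees GROUP BY dept ORDER BY a

Result:
dept  | a            
------+--------------
Legal | 88738.333333 
HR    | 120940.166667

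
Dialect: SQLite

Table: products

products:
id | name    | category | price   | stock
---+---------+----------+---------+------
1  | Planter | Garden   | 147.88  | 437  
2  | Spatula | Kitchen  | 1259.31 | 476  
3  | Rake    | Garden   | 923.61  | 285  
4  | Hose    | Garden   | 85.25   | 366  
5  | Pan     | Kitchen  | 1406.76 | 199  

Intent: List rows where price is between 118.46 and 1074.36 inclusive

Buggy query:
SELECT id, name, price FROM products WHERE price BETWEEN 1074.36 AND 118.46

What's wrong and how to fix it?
Bug: The bounds are reversed; BETWEEN a AND b requires a <= b to match anything

Fix: Swap the bounds so the smaller value comes first

Corrected query:
SELECT id, name, price FROM products WHERE price BETWEEN 118.46 AND 1074.36

Result:
id | name    | price 
---+---------+-------
1  | Planter | 147.88
3  | Rake    | 923.61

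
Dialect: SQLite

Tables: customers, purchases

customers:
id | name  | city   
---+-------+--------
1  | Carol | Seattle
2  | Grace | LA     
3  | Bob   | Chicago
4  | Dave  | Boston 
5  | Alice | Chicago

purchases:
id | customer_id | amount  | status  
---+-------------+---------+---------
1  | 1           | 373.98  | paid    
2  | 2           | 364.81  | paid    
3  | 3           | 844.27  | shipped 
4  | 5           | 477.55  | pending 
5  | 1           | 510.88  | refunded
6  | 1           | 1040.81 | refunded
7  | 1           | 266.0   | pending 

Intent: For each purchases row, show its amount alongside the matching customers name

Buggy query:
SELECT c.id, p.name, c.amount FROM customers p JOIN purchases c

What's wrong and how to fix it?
Bug: Missing join condition: each purchases row is matched to all customers rows instead of just its own

Fix: Add ON c.customer_id = p.id to the JOIN

Corrected query:
SELECT c.id, p.name, c.amount FROM customers p JOIN purchases c ON c.customer_id = p.id

Result:
id | name  | amount 
---+-------+--------
1  | Carol | 373.98 
2  | Grace | 364.81 
3  | Bob   | 844.27 
4  | Alice | 477.55 
5  | Carol | 510.88 
6  | Carol | 1040.81
7  | Carol | 266    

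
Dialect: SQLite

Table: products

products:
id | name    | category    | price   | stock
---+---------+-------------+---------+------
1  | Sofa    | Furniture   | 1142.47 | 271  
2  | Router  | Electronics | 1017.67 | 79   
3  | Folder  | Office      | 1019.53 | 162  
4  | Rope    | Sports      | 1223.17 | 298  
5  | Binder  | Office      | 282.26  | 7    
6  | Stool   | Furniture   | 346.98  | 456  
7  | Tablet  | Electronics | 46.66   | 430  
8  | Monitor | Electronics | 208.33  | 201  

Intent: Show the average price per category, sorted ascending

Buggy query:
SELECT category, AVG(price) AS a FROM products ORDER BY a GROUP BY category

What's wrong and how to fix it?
Bug: ORDER BY appears before GROUP BY; SQL clause order requires GROUP BY first

Fix: Move ORDER BY to the end, after GROUP BY

Corrected query:
SELECT category, AVG(price) AS a FROM products GROUP BY category ORDER BY a

Result:
category    | a      
------------+--------
Electronics | 424.22 
Office      | 650.895
Furniture   | 744.725
Sports      | 1223.17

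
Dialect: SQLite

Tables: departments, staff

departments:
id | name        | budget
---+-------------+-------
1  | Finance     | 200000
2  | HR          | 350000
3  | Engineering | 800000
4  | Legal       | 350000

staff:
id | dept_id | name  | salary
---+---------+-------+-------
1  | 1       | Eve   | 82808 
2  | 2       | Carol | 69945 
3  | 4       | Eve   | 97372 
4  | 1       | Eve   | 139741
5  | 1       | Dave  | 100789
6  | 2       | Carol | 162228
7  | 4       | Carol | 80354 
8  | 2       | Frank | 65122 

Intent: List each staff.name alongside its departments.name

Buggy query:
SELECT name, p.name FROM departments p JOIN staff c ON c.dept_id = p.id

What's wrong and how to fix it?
Bug: Both tables have a 'name' column; the unqualified reference is ambiguous

Fix: Prefix ambiguous columns with the table alias

Corrected query:
SELECT c.name, p.name FROM departments p JOIN staff c ON c.dept_id = p.id

Result:
name  | name   
------+--------
Eve   | Finance
Carol | HR     
Eve   | Legal  
Eve   | Finance
Dave  | Finance
Carol | HR     
Carol | Legal  
Frank | HR     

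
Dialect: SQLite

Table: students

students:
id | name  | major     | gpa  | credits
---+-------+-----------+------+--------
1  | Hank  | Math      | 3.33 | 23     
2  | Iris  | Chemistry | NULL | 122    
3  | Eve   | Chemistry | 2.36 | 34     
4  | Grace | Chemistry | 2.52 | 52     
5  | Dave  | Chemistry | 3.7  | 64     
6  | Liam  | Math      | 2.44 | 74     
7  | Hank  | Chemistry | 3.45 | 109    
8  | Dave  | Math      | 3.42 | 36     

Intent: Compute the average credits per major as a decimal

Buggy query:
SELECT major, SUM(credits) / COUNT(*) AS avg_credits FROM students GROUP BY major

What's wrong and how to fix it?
Bug: Both operands are integers, so '/' performs integer division and truncates

Fix: Multiply by 1.0 (or CAST to REAL) to force floating-point division

Corrected query:
SELECT major, SUM(credits) * 1.0 / COUNT(*) AS avg_credits FROM students GROUP BY major

Result:
major     | avg_credits
----------+------------
Chemistry | 76.2       
Math      | 44.333333  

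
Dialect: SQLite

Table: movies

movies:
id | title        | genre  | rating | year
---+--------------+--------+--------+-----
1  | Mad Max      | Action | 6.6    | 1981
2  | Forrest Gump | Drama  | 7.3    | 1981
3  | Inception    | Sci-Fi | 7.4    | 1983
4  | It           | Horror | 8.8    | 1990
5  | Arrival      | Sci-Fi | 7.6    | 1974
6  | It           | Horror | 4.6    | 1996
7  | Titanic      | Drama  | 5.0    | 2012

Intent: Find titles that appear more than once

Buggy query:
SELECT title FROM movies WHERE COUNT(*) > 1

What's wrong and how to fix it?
Bug: COUNT(*) is an aggregate and cannot be used in WHERE

Fix: GROUP BY title, then filter groups with HAVING COUNT(*) > 1

Corrected query:
SELECT title FROM movies GROUP BY title HAVING COUNT(*) > 1

Result:
title
-----
It   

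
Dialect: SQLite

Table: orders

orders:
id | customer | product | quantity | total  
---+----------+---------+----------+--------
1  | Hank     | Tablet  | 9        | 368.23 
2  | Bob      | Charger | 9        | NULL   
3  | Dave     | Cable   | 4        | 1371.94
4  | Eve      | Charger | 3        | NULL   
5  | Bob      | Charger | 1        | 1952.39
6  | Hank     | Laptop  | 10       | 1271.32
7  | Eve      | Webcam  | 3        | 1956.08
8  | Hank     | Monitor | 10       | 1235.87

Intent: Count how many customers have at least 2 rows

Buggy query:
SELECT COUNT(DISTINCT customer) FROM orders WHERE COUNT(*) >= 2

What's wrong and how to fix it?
Bug: COUNT(*) cannot appear in WHERE; the per-group count doesn't exist yet

Fix: Group first with HAVING COUNT(*) >= 2, then COUNT the resulting groups

Corrected query:
SELECT COUNT(*) FROM (SELECT customer FROM orders GROUP BY customer HAVING COUNT(*) >= 2)

Result:
COUNT(*)
--------
3       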